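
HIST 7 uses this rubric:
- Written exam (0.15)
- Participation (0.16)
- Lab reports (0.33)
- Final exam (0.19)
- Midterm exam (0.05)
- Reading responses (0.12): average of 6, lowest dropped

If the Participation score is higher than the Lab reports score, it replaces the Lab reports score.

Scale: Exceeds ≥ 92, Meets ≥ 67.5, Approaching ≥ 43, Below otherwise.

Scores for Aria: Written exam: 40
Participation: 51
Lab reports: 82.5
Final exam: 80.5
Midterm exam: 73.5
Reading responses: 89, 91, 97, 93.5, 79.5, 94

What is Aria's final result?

Reading responses: drop 79.5 → average of remaining 5 = 464.5/5 = 92.9
Participation (51) ≤ Lab reports (82.5), so Lab reports stays at 82.5.
Weighted total:
  Written exam 40 × 0.15 = 6
  Participation 51 × 0.16 = 8.16
  Lab reports 82.5 × 0.33 = 27.225
  Final exam 80.5 × 0.19 = 15.295
  Midterm exam 73.5 × 0.05 = 3.675
  Reading responses 92.9 × 0.12 = 11.148
Sum = 71.503
71.503 is ≥ 67.5 and < 92 → Meets

Meets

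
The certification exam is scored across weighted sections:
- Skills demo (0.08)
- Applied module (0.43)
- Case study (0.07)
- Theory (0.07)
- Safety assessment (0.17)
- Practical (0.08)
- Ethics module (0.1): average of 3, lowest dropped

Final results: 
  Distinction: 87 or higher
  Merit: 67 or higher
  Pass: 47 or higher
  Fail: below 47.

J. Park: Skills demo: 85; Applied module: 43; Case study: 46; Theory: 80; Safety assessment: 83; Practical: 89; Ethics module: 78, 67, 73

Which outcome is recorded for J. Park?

Ethics module: drop 67 → average of remaining 2 = 151/2 = 75.5
Weighted total:
  Skills demo 85 × 0.08 = 6.8
  Applied module 43 × 0.43 = 18.49
  Case study 46 × 0.07 = 3.22
  Theory 80 × 0.07 = 5.6
  Safety assessment 83 × 0.17 = 14.11
  Practical 89 × 0.08 = 7.12
  Ethics module 75.5 × 0.1 = 7.55
Sum = 62.89
62.89 is ≥ 47 and < 67 → Pass

Pass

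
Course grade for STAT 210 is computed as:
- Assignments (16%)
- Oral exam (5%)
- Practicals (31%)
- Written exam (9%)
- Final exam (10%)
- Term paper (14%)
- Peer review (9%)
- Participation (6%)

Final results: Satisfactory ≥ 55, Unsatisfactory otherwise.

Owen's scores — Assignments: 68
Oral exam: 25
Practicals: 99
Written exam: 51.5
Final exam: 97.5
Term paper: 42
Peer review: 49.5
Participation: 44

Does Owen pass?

Weighted total:
  Assignments 68 × 0.16 = 10.88
  Oral exam 25 × 0.05 = 1.25
  Practicals 99 × 0.31 = 30.69
  Written exam 51.5 × 0.09 = 4.635
  Final exam 97.5 × 0.1 = 9.75
  Term paper 42 × 0.14 = 5.88
  Peer review 49.5 × 0.09 = 4.455
  Participation 44 × 0.06 = 2.64
Sum = 70.18
70.18 ≥ 55 → Satisfactory

Satisfactory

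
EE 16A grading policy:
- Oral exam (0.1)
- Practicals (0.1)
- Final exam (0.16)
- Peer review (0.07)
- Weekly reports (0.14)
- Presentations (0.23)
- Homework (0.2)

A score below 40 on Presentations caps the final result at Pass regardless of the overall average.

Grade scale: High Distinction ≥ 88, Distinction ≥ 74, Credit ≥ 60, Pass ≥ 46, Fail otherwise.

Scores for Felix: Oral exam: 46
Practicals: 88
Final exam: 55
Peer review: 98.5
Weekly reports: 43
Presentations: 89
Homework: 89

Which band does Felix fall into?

Credit

Presentations score 89 ≥ 40: minimum met.
Weighted total:
  Oral exam 46 × 0.1 = 4.6
  Practicals 88 × 0.1 = 8.8
  Final exam 55 × 0.16 = 8.8
  Peer review 98.5 × 0.07 = 6.895
  Weekly reports 43 × 0.14 = 6.02
  Presentations 89 × 0.23 = 20.47
  Homework 89 × 0.2 = 17.8
Sum = 73.385
73.385 is ≥ 60 and < 74 → Credit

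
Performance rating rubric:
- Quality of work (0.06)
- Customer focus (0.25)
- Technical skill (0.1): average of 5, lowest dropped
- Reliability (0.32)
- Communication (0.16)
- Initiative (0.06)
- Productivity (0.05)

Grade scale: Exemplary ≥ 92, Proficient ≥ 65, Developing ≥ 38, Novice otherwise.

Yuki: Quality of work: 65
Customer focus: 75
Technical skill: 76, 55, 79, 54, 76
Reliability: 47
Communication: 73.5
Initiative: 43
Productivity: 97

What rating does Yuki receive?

Technical skill: drop 54 → average of remaining 4 = 286/4 = 71.5
Weighted total:
  Quality of work 65 × 0.06 = 3.9
  Customer focus 75 × 0.25 = 18.75
  Technical skill 71.5 × 0.1 = 7.15
  Reliability 47 × 0.32 = 15.04
  Communication 73.5 × 0.16 = 11.76
  Initiative 43 × 0.06 = 2.58
  Productivity 97 × 0.05 = 4.85
Sum = 64.03
64.03 is ≥ 38 and < 65 → Developing

Developing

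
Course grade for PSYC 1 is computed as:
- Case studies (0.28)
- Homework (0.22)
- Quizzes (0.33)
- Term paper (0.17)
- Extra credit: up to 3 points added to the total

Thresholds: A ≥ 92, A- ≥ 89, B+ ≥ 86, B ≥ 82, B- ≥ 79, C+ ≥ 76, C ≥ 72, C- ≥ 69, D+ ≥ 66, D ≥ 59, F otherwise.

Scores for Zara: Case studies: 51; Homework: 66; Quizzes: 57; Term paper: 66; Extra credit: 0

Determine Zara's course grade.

F

Weighted total:
  Case studies 51 × 0.28 = 14.28
  Homework 66 × 0.22 = 14.52
  Quizzes 57 × 0.33 = 18.81
  Term paper 66 × 0.17 = 11.22
Sum = 58.83
Extra credit: 58.83 + 0 = 58.83
58.83 < 59 → F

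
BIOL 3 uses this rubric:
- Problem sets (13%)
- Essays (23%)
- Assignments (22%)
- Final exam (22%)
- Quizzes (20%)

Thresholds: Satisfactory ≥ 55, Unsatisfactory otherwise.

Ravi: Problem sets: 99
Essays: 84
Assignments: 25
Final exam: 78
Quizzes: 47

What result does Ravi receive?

Satisfactory

Weighted total:
  Problem sets 99 × 0.13 = 12.87
  Essays 84 × 0.23 = 19.32
  Assignments 25 × 0.22 = 5.5
  Final exam 78 × 0.22 = 17.16
  Quizzes 47 × 0.2 = 9.4
Sum = 64.25
64.25 ≥ 55 → Satisfactory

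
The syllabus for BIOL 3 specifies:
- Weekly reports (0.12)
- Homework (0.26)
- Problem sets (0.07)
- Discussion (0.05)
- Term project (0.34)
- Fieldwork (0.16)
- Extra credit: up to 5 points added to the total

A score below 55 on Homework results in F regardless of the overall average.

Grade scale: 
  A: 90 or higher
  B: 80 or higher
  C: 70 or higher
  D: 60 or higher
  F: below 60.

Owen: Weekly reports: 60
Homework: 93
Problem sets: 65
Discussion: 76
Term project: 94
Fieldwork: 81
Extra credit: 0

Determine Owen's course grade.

Homework score 93 ≥ 55: minimum met.
Weighted total:
  Weekly reports 60 × 0.12 = 7.2
  Homework 93 × 0.26 = 24.18
  Problem sets 65 × 0.07 = 4.55
  Discussion 76 × 0.05 = 3.8
  Term project 94 × 0.34 = 31.96
  Fieldwork 81 × 0.16 = 12.96
Sum = 84.65
Extra credit: 84.65 + 0 = 84.65
84.65 is ≥ 80 and < 90 → B

B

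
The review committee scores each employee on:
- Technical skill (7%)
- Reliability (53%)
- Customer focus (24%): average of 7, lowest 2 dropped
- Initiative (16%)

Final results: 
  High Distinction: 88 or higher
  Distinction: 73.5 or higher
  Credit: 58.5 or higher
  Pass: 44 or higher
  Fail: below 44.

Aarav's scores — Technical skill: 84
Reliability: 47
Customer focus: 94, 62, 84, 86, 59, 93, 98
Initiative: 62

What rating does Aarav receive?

Credit

Customer focus: drop 59, 62 → average of remaining 5 = 455/5 = 91
Weighted total:
  Technical skill 84 × 0.07 = 5.88
  Reliability 47 × 0.53 = 24.91
  Customer focus 91 × 0.24 = 21.84
  Initiative 62 × 0.16 = 9.92
Sum = 62.55
62.55 is ≥ 58.5 and < 73.5 → Credit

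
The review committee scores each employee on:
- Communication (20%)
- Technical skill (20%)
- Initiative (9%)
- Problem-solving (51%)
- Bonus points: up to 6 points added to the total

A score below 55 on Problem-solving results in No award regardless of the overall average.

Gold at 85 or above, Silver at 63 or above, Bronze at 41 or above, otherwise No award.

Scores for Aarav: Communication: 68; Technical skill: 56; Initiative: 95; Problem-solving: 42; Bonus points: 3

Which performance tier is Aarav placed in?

No award

Problem-solving score 42 < 55: minimum not met.
Weighted total:
  Communication 68 × 0.2 = 13.6
  Technical skill 56 × 0.2 = 11.2
  Initiative 95 × 0.09 = 8.55
  Problem-solving 42 × 0.51 = 21.42
Sum = 54.77
Bonus points: 54.77 + 3 = 57.77
Because the Problem-solving minimum was not met, the result is No award.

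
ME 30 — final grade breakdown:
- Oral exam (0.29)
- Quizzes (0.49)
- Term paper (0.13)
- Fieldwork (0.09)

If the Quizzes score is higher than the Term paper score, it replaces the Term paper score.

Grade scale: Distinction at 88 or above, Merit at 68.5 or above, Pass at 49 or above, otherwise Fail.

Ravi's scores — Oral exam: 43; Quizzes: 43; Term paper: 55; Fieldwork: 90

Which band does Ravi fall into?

Fail

Quizzes (43) ≤ Term paper (55), so Term paper stays at 55.
Weighted total:
  Oral exam 43 × 0.29 = 12.47
  Quizzes 43 × 0.49 = 21.07
  Term paper 55 × 0.13 = 7.15
  Fieldwork 90 × 0.09 = 8.1
Sum = 48.79
48.79 < 49 → Fail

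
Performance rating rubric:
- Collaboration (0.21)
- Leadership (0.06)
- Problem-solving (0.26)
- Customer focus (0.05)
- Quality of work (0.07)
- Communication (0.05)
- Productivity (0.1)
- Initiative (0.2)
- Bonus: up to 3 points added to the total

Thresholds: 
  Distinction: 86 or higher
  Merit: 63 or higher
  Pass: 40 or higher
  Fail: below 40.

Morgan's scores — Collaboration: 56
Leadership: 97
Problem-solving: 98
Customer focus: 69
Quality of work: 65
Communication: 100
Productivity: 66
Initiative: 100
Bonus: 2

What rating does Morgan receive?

Merit

Weighted total:
  Collaboration 56 × 0.21 = 11.76
  Leadership 97 × 0.06 = 5.82
  Problem-solving 98 × 0.26 = 25.48
  Customer focus 69 × 0.05 = 3.45
  Quality of work 65 × 0.07 = 4.55
  Communication 100 × 0.05 = 5
  Productivity 66 × 0.1 = 6.6
  Initiative 100 × 0.2 = 20
Sum = 82.66
Bonus: 82.66 + 2 = 84.66
84.66 is ≥ 63 and < 86 → Merit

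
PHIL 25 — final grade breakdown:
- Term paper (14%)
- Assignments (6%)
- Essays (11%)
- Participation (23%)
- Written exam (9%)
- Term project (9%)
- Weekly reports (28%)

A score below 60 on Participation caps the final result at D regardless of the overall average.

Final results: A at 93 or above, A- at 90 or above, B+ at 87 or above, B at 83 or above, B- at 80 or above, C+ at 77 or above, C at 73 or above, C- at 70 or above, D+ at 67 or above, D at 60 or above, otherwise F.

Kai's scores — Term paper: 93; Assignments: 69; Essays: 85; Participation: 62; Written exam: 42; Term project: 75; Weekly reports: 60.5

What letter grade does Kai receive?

Participation score 62 ≥ 60: minimum met.
Weighted total:
  Term paper 93 × 0.14 = 13.02
  Assignments 69 × 0.06 = 4.14
  Essays 85 × 0.11 = 9.35
  Participation 62 × 0.23 = 14.26
  Written exam 42 × 0.09 = 3.78
  Term project 75 × 0.09 = 6.75
  Weekly reports 60.5 × 0.28 = 16.94
Sum = 68.24
68.24 is ≥ 67 and < 70 → D+

D+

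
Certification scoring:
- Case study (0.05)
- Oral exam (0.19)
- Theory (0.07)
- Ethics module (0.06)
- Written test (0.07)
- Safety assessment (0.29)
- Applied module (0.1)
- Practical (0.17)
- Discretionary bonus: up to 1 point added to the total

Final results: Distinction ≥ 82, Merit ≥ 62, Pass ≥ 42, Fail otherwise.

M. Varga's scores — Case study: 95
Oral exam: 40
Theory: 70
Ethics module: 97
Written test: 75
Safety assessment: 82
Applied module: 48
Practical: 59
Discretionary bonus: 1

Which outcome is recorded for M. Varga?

Merit

Weighted total:
  Case study 95 × 0.05 = 4.75
  Oral exam 40 × 0.19 = 7.6
  Theory 70 × 0.07 = 4.9
  Ethics module 97 × 0.06 = 5.82
  Written test 75 × 0.07 = 5.25
  Safety assessment 82 × 0.29 = 23.78
  Applied module 48 × 0.1 = 4.8
  Practical 59 × 0.17 = 10.03
Sum = 66.93
Discretionary bonus: 66.93 + 1 = 67.93
67.93 is ≥ 62 and < 82 → Merit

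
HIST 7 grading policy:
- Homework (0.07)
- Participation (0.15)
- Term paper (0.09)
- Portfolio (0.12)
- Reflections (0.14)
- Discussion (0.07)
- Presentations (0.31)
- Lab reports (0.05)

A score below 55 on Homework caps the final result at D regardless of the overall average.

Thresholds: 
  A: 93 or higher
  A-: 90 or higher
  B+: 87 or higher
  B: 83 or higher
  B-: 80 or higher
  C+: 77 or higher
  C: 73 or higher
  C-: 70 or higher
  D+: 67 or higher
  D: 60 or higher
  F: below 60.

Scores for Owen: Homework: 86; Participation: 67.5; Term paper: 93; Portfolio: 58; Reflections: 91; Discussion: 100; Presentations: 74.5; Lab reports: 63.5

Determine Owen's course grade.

Homework score 86 ≥ 55: minimum met.
Weighted total:
  Homework 86 × 0.07 = 6.02
  Participation 67.5 × 0.15 = 10.125
  Term paper 93 × 0.09 = 8.37
  Portfolio 58 × 0.12 = 6.96
  Reflections 91 × 0.14 = 12.74
  Discussion 100 × 0.07 = 7
  Presentations 74.5 × 0.31 = 23.095
  Lab reports 63.5 × 0.05 = 3.175
Sum = 77.485
77.485 is ≥ 77 and < 80 → C+

C+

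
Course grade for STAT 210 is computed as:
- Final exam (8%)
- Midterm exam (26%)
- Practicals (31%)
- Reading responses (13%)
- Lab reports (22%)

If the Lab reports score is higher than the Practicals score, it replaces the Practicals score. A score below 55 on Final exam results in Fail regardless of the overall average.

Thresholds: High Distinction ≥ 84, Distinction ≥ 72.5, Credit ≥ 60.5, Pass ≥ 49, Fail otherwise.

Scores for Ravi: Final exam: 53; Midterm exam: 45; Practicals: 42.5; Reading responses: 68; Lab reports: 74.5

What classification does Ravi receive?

Fail

Lab reports (74.5) > Practicals (42.5), so Practicals counts as 74.5.
Final exam score 53 < 55: minimum not met.
Weighted total:
  Final exam 53 × 0.08 = 4.24
  Midterm exam 45 × 0.26 = 11.7
  Practicals 74.5 × 0.31 = 23.095
  Reading responses 68 × 0.13 = 8.84
  Lab reports 74.5 × 0.22 = 16.39
Sum = 64.265
Because the Final exam minimum was not met, the result is Fail.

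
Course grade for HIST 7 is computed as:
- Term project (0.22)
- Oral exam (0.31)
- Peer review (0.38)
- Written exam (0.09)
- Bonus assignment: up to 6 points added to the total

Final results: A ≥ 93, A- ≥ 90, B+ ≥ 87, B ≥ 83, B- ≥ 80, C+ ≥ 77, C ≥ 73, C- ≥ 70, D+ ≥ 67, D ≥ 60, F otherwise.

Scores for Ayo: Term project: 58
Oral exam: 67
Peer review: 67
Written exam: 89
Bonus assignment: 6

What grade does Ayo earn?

Weighted total:
  Term project 58 × 0.22 = 12.76
  Oral exam 67 × 0.31 = 20.77
  Peer review 67 × 0.38 = 25.46
  Written exam 89 × 0.09 = 8.01
Sum = 67
Bonus assignment: 67 + 6 = 73
73 is ≥ 73 and < 77 → C

C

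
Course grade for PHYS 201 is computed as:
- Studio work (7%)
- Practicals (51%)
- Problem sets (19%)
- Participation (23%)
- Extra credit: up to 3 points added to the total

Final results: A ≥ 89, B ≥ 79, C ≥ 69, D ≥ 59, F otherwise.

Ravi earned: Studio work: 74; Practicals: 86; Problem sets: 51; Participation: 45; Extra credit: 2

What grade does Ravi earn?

C

Weighted total:
  Studio work 74 × 0.07 = 5.18
  Practicals 86 × 0.51 = 43.86
  Problem sets 51 × 0.19 = 9.69
  Participation 45 × 0.23 = 10.35
Sum = 69.08
Extra credit: 69.08 + 2 = 71.08
71.08 is ≥ 69 and < 79 → C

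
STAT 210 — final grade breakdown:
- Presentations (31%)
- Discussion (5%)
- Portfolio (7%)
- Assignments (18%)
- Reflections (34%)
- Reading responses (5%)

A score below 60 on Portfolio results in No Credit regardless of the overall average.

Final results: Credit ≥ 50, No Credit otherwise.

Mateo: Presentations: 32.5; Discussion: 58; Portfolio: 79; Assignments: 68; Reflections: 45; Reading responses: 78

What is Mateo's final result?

Portfolio score 79 ≥ 60: minimum met.
Weighted total:
  Presentations 32.5 × 0.31 = 10.075
  Discussion 58 × 0.05 = 2.9
  Portfolio 79 × 0.07 = 5.53
  Assignments 68 × 0.18 = 12.24
  Reflections 45 × 0.34 = 15.3
  Reading responses 78 × 0.05 = 3.9
Sum = 49.945
49.945 < 50 → No Credit

No Credit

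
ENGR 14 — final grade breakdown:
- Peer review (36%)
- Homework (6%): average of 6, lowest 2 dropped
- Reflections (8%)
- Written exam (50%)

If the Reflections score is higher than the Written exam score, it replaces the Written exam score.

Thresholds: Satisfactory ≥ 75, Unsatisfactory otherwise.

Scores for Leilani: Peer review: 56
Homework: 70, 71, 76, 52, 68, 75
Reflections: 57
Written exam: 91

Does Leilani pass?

Homework: drop 52, 68 → average of remaining 4 = 292/4 = 73
Reflections (57) ≤ Written exam (91), so Written exam stays at 91.
Weighted total:
  Peer review 56 × 0.36 = 20.16
  Homework 73 × 0.06 = 4.38
  Reflections 57 × 0.08 = 4.56
  Written exam 91 × 0.5 = 45.5
Sum = 74.6
74.6 < 75 → Unsatisfactory

Unsatisfactory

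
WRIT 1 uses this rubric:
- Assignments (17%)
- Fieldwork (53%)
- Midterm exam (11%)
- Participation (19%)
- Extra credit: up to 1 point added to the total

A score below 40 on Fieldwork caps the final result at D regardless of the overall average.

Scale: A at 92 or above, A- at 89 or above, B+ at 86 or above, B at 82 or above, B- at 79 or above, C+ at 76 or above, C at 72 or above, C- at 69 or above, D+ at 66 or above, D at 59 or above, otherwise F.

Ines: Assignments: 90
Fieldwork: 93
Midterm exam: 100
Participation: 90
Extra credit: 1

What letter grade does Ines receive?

Fieldwork score 93 ≥ 40: minimum met.
Weighted total:
  Assignments 90 × 0.17 = 15.3
  Fieldwork 93 × 0.53 = 49.29
  Midterm exam 100 × 0.11 = 11
  Participation 90 × 0.19 = 17.1
Sum = 92.69
Extra credit: 92.69 + 1 = 93.69
93.69 ≥ 92 → A

A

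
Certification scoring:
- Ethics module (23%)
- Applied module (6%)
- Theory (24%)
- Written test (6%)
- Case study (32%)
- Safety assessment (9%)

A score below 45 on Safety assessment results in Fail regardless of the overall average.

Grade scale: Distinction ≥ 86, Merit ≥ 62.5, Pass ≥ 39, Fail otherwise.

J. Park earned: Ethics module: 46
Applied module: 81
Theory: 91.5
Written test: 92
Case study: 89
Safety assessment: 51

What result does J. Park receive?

Safety assessment score 51 ≥ 45: minimum met.
Weighted total:
  Ethics module 46 × 0.23 = 10.58
  Applied module 81 × 0.06 = 4.86
  Theory 91.5 × 0.24 = 21.96
  Written test 92 × 0.06 = 5.52
  Case study 89 × 0.32 = 28.48
  Safety assessment 51 × 0.09 = 4.59
Sum = 75.99
75.99 is ≥ 62.5 and < 86 → Merit

Merit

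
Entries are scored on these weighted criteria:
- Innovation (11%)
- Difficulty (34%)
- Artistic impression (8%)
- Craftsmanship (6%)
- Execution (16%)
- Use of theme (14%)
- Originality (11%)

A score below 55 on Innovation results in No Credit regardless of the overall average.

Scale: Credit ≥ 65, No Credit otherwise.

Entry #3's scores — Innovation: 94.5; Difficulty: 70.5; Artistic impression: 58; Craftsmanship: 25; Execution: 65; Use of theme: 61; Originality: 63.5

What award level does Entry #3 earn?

Credit

Innovation score 94.5 ≥ 55: minimum met.
Weighted total:
  Innovation 94.5 × 0.11 = 10.395
  Difficulty 70.5 × 0.34 = 23.97
  Artistic impression 58 × 0.08 = 4.64
  Craftsmanship 25 × 0.06 = 1.5
  Execution 65 × 0.16 = 10.4
  Use of theme 61 × 0.14 = 8.54
  Originality 63.5 × 0.11 = 6.985
Sum = 66.43
66.43 ≥ 65 → Credit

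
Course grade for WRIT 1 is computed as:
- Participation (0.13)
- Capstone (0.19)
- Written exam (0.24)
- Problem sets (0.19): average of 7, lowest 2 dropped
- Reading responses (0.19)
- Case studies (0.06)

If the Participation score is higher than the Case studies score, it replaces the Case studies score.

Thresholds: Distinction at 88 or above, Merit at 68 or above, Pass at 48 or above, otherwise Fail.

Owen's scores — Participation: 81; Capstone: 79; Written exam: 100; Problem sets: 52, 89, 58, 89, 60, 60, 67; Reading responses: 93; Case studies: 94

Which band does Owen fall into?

Merit

Problem sets: drop 52, 58 → average of remaining 5 = 365/5 = 73
Participation (81) ≤ Case studies (94), so Case studies stays at 94.
Weighted total:
  Participation 81 × 0.13 = 10.53
  Capstone 79 × 0.19 = 15.01
  Written exam 100 × 0.24 = 24
  Problem sets 73 × 0.19 = 13.87
  Reading responses 93 × 0.19 = 17.67
  Case studies 94 × 0.06 = 5.64
Sum = 86.72
86.72 is ≥ 68 and < 88 → Merit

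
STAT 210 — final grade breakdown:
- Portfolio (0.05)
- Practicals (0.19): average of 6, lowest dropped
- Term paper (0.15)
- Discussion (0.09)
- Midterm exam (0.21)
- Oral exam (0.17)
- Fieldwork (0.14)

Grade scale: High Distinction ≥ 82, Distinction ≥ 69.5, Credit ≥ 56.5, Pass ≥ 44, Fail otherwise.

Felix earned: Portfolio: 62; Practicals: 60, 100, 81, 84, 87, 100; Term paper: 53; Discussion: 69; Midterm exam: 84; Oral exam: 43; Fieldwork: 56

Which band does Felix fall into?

Practicals: drop 60 → average of remaining 5 = 452/5 = 90.4
Weighted total:
  Portfolio 62 × 0.05 = 3.1
  Practicals 90.4 × 0.19 = 17.176
  Term paper 53 × 0.15 = 7.95
  Discussion 69 × 0.09 = 6.21
  Midterm exam 84 × 0.21 = 17.64
  Oral exam 43 × 0.17 = 7.31
  Fieldwork 56 × 0.14 = 7.84
Sum = 67.226
67.226 is ≥ 56.5 and < 69.5 → Credit

Credit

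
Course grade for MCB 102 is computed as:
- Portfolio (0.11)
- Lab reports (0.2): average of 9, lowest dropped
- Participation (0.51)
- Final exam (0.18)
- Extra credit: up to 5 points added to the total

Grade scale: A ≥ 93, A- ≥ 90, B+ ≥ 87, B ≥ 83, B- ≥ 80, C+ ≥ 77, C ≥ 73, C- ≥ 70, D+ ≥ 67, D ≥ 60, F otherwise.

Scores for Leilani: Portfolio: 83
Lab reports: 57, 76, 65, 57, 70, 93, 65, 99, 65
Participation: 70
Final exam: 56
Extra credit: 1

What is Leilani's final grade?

Lab reports: drop 57 → average of remaining 8 = 590/8 = 73.75
Weighted total:
  Portfolio 83 × 0.11 = 9.13
  Lab reports 73.75 × 0.2 = 14.75
  Participation 70 × 0.51 = 35.7
  Final exam 56 × 0.18 = 10.08
Sum = 69.66
Extra credit: 69.66 + 1 = 70.66
70.66 is ≥ 70 and < 73 → C-

C-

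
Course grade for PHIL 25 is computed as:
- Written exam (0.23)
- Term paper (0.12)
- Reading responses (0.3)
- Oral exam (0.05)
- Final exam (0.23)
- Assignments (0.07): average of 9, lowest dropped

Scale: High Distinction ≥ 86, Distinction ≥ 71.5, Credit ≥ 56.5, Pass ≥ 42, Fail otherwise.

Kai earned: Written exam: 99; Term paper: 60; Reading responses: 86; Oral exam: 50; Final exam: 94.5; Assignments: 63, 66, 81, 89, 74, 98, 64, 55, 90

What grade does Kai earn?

Distinction

Assignments: drop 55 → average of remaining 8 = 625/8 = 78.125
Weighted total:
  Written exam 99 × 0.23 = 22.77
  Term paper 60 × 0.12 = 7.2
  Reading responses 86 × 0.3 = 25.8
  Oral exam 50 × 0.05 = 2.5
  Final exam 94.5 × 0.23 = 21.735
  Assignments 78.125 × 0.07 = 5.46875
Sum = 85.47375
85.47375 is ≥ 71.5 and < 86 → Distinction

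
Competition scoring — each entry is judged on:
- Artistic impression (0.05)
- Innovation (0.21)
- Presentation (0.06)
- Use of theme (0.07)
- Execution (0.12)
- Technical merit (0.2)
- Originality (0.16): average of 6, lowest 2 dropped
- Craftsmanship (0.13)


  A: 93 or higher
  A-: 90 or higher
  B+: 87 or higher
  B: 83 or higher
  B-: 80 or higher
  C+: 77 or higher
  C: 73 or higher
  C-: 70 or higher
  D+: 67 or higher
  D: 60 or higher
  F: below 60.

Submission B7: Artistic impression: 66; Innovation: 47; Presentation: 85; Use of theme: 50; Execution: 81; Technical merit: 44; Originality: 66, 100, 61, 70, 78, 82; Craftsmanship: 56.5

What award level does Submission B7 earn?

D

Originality: drop 61, 66 → average of remaining 4 = 330/4 = 82.5
Weighted total:
  Artistic impression 66 × 0.05 = 3.3
  Innovation 47 × 0.21 = 9.87
  Presentation 85 × 0.06 = 5.1
  Use of theme 50 × 0.07 = 3.5
  Execution 81 × 0.12 = 9.72
  Technical merit 44 × 0.2 = 8.8
  Originality 82.5 × 0.16 = 13.2
  Craftsmanship 56.5 × 0.13 = 7.345
Sum = 60.835
60.835 is ≥ 60 and < 67 → D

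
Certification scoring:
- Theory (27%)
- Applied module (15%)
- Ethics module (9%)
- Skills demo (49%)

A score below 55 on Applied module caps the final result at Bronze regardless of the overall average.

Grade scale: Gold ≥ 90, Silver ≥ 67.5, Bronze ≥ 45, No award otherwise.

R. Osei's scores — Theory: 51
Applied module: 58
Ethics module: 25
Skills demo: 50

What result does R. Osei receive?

Bronze

Applied module score 58 ≥ 55: minimum met.
Weighted total:
  Theory 51 × 0.27 = 13.77
  Applied module 58 × 0.15 = 8.7
  Ethics module 25 × 0.09 = 2.25
  Skills demo 50 × 0.49 = 24.5
Sum = 49.22
49.22 is ≥ 45 and < 67.5 → Bronze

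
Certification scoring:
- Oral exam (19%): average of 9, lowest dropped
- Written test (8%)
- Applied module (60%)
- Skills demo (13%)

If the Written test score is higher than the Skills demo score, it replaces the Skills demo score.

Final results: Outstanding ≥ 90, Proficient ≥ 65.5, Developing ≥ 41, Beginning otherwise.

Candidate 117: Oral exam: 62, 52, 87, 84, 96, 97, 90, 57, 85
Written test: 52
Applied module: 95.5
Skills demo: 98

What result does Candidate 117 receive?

Oral exam: drop 52 → average of remaining 8 = 658/8 = 82.25
Written test (52) ≤ Skills demo (98), so Skills demo stays at 98.
Weighted total:
  Oral exam 82.25 × 0.19 = 15.6275
  Written test 52 × 0.08 = 4.16
  Applied module 95.5 × 0.6 = 57.3
  Skills demo 98 × 0.13 = 12.74
Sum = 89.8275
89.8275 is ≥ 65.5 and < 90 → Proficient

Proficient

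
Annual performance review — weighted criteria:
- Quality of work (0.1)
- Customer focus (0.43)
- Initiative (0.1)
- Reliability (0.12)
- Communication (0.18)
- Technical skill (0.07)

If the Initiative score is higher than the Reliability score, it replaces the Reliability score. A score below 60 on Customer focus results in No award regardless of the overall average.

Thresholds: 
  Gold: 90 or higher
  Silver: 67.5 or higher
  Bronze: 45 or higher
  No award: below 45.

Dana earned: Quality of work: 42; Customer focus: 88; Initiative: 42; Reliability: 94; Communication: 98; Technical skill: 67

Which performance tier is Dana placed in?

Initiative (42) ≤ Reliability (94), so Reliability stays at 94.
Customer focus score 88 ≥ 60: minimum met.
Weighted total:
  Quality of work 42 × 0.1 = 4.2
  Customer focus 88 × 0.43 = 37.84
  Initiative 42 × 0.1 = 4.2
  Reliability 94 × 0.12 = 11.28
  Communication 98 × 0.18 = 17.64
  Technical skill 67 × 0.07 = 4.69
Sum = 79.85
79.85 is ≥ 67.5 and < 90 → Silver

Silver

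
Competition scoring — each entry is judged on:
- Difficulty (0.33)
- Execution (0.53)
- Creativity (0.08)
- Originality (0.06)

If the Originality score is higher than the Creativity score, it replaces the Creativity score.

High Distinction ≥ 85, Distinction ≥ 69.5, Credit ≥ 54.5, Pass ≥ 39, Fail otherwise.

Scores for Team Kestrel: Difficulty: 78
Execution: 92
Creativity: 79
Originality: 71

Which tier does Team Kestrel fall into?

High Distinction

Originality (71) ≤ Creativity (79), so Creativity stays at 79.
Weighted total:
  Difficulty 78 × 0.33 = 25.74
  Execution 92 × 0.53 = 48.76
  Creativity 79 × 0.08 = 6.32
  Originality 71 × 0.06 = 4.26
Sum = 85.08
85.08 ≥ 85 → High Distinction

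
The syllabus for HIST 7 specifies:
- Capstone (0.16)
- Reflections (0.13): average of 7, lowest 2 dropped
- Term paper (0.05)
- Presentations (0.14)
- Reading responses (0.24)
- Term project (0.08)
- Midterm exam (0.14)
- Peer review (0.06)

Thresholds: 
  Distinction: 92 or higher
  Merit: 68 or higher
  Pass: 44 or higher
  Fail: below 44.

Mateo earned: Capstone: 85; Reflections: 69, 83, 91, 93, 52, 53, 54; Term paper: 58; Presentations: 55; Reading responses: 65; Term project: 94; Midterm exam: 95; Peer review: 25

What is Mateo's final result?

Reflections: drop 52, 53 → average of remaining 5 = 390/5 = 78
Weighted total:
  Capstone 85 × 0.16 = 13.6
  Reflections 78 × 0.13 = 10.14
  Term paper 58 × 0.05 = 2.9
  Presentations 55 × 0.14 = 7.7
  Reading responses 65 × 0.24 = 15.6
  Term project 94 × 0.08 = 7.52
  Midterm exam 95 × 0.14 = 13.3
  Peer review 25 × 0.06 = 1.5
Sum = 72.26
72.26 is ≥ 68 and < 92 → Merit

Merit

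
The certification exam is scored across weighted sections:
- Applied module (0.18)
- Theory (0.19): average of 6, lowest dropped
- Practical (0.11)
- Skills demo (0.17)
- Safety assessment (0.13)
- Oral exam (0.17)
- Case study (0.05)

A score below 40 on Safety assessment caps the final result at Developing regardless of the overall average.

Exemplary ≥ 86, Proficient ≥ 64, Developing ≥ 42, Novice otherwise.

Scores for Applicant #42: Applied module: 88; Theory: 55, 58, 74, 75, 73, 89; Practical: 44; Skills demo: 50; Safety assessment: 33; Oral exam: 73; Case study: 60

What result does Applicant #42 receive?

Theory: drop 55 → average of remaining 5 = 369/5 = 73.8
Safety assessment score 33 < 40: minimum not met.
Weighted total:
  Applied module 88 × 0.18 = 15.84
  Theory 73.8 × 0.19 = 14.022
  Practical 44 × 0.11 = 4.84
  Skills demo 50 × 0.17 = 8.5
  Safety assessment 33 × 0.13 = 4.29
  Oral exam 73 × 0.17 = 12.41
  Case study 60 × 0.05 = 3
Sum = 62.902
62.902 would be Developing; cap at Developing applies → Developing.

Developing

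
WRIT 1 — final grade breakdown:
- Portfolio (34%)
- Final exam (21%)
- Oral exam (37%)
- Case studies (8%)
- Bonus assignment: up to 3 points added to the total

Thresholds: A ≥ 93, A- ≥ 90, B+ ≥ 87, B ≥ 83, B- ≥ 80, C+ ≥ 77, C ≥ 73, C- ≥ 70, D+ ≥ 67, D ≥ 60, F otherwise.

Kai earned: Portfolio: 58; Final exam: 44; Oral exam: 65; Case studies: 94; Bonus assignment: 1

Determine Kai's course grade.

Weighted total:
  Portfolio 58 × 0.34 = 19.72
  Final exam 44 × 0.21 = 9.24
  Oral exam 65 × 0.37 = 24.05
  Case studies 94 × 0.08 = 7.52
Sum = 60.53
Bonus assignment: 60.53 + 1 = 61.53
61.53 is ≥ 60 and < 67 → D

D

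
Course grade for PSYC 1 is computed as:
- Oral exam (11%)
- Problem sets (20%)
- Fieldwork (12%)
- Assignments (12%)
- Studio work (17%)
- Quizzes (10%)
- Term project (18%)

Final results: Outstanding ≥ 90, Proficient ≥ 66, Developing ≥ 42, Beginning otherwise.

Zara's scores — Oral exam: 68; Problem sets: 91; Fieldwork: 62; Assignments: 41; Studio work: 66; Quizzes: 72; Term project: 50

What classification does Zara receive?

Weighted total:
  Oral exam 68 × 0.11 = 7.48
  Problem sets 91 × 0.2 = 18.2
  Fieldwork 62 × 0.12 = 7.44
  Assignments 41 × 0.12 = 4.92
  Studio work 66 × 0.17 = 11.22
  Quizzes 72 × 0.1 = 7.2
  Term project 50 × 0.18 = 9
Sum = 65.46
65.46 is ≥ 42 and < 66 → Developing

Developing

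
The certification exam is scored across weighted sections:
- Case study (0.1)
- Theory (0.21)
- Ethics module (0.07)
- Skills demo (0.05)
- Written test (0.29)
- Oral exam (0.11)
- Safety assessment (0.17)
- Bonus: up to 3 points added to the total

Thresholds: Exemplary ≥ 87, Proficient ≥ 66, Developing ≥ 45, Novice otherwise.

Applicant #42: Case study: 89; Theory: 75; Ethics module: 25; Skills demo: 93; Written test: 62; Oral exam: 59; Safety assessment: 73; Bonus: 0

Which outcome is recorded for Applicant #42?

Weighted total:
  Case study 89 × 0.1 = 8.9
  Theory 75 × 0.21 = 15.75
  Ethics module 25 × 0.07 = 1.75
  Skills demo 93 × 0.05 = 4.65
  Written test 62 × 0.29 = 17.98
  Oral exam 59 × 0.11 = 6.49
  Safety assessment 73 × 0.17 = 12.41
Sum = 67.93
Bonus: 67.93 + 0 = 67.93
67.93 is ≥ 66 and < 87 → Proficient

Proficient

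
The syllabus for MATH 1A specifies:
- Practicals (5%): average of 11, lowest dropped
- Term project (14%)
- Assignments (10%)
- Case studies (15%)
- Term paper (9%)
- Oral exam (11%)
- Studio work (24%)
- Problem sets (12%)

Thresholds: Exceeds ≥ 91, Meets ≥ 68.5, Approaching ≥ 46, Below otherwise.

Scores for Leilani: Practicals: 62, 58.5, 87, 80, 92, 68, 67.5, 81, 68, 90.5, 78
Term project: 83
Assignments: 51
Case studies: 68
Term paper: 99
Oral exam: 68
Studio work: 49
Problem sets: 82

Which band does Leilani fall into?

Meets

Practicals: drop 58.5 → average of remaining 10 = 774/10 = 77.4
Weighted total:
  Practicals 77.4 × 0.05 = 3.87
  Term project 83 × 0.14 = 11.62
  Assignments 51 × 0.1 = 5.1
  Case studies 68 × 0.15 = 10.2
  Term paper 99 × 0.09 = 8.91
  Oral exam 68 × 0.11 = 7.48
  Studio work 49 × 0.24 = 11.76
  Problem sets 82 × 0.12 = 9.84
Sum = 68.78
68.78 is ≥ 68.5 and < 91 → Meets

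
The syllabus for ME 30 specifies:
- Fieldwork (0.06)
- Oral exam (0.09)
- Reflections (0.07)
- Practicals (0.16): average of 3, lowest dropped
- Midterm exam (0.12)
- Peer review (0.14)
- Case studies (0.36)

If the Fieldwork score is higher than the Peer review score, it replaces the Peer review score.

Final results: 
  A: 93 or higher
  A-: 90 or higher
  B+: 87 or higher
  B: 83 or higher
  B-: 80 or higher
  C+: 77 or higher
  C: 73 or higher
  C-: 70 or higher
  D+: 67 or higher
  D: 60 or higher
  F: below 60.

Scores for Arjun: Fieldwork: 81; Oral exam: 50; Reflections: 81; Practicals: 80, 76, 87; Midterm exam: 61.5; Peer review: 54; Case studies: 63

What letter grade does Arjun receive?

D+

Practicals: drop 76 → average of remaining 2 = 167/2 = 83.5
Fieldwork (81) > Peer review (54), so Peer review counts as 81.
Weighted total:
  Fieldwork 81 × 0.06 = 4.86
  Oral exam 50 × 0.09 = 4.5
  Reflections 81 × 0.07 = 5.67
  Practicals 83.5 × 0.16 = 13.36
  Midterm exam 61.5 × 0.12 = 7.38
  Peer review 81 × 0.14 = 11.34
  Case studies 63 × 0.36 = 22.68
Sum = 69.79
69.79 is ≥ 67 and < 70 → D+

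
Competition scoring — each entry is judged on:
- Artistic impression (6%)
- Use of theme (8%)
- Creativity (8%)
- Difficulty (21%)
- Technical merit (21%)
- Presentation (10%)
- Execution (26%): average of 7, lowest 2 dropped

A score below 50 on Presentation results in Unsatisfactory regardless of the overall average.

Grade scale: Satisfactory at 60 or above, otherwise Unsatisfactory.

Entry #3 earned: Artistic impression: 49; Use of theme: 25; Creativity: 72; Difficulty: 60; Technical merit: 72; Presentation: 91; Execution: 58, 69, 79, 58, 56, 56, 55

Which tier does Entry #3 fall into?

Satisfactory

Execution: drop 55, 56 → average of remaining 5 = 320/5 = 64
Presentation score 91 ≥ 50: minimum met.
Weighted total:
  Artistic impression 49 × 0.06 = 2.94
  Use of theme 25 × 0.08 = 2
  Creativity 72 × 0.08 = 5.76
  Difficulty 60 × 0.21 = 12.6
  Technical merit 72 × 0.21 = 15.12
  Presentation 91 × 0.1 = 9.1
  Execution 64 × 0.26 = 16.64
Sum = 64.16
64.16 ≥ 60 → Satisfactory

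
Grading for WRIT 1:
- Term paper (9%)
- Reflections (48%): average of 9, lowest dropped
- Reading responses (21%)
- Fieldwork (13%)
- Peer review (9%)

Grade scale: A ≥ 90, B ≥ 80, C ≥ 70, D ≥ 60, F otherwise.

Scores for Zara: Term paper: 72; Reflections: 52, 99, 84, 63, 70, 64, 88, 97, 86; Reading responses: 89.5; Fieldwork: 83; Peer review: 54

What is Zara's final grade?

Reflections: drop 52 → average of remaining 8 = 651/8 = 81.375
Weighted total:
  Term paper 72 × 0.09 = 6.48
  Reflections 81.375 × 0.48 = 39.06
  Reading responses 89.5 × 0.21 = 18.795
  Fieldwork 83 × 0.13 = 10.79
  Peer review 54 × 0.09 = 4.86
Sum = 79.985
79.985 is ≥ 70 and < 80 → C

C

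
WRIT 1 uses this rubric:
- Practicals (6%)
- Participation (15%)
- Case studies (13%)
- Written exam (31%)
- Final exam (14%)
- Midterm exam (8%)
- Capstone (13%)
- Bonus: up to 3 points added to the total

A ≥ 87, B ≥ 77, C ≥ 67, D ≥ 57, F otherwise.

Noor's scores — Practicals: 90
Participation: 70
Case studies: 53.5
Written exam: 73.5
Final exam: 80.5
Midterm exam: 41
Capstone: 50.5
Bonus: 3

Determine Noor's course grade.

C

Weighted total:
  Practicals 90 × 0.06 = 5.4
  Participation 70 × 0.15 = 10.5
  Case studies 53.5 × 0.13 = 6.955
  Written exam 73.5 × 0.31 = 22.785
  Final exam 80.5 × 0.14 = 11.27
  Midterm exam 41 × 0.08 = 3.28
  Capstone 50.5 × 0.13 = 6.565
Sum = 66.755
Bonus: 66.755 + 3 = 69.755
69.755 is ≥ 67 and < 77 → C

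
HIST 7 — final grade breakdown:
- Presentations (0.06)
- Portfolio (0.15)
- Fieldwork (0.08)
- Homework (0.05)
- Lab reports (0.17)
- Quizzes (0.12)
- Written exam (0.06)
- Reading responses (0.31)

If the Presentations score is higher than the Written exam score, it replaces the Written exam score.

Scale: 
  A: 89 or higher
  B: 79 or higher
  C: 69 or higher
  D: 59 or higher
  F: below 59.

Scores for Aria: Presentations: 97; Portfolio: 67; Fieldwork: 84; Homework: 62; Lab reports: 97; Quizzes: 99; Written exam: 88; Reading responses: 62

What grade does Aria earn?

B

Presentations (97) > Written exam (88), so Written exam counts as 97.
Weighted total:
  Presentations 97 × 0.06 = 5.82
  Portfolio 67 × 0.15 = 10.05
  Fieldwork 84 × 0.08 = 6.72
  Homework 62 × 0.05 = 3.1
  Lab reports 97 × 0.17 = 16.49
  Quizzes 99 × 0.12 = 11.88
  Written exam 97 × 0.06 = 5.82
  Reading responses 62 × 0.31 = 19.22
Sum = 79.1
79.1 is ≥ 79 and < 89 → B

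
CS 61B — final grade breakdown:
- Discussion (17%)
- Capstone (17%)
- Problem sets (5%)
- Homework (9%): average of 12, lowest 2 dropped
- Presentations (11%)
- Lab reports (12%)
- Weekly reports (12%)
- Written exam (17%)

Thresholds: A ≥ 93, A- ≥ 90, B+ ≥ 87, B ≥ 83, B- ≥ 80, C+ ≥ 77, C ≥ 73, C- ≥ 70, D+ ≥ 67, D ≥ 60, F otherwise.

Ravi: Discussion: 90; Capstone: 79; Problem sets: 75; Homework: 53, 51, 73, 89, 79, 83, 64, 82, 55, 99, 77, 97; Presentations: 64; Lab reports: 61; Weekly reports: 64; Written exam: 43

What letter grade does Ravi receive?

Homework: drop 51, 53 → average of remaining 10 = 798/10 = 79.8
Weighted total:
  Discussion 90 × 0.17 = 15.3
  Capstone 79 × 0.17 = 13.43
  Problem sets 75 × 0.05 = 3.75
  Homework 79.8 × 0.09 = 7.182
  Presentations 64 × 0.11 = 7.04
  Lab reports 61 × 0.12 = 7.32
  Weekly reports 64 × 0.12 = 7.68
  Written exam 43 × 0.17 = 7.31
Sum = 69.012
69.012 is ≥ 67 and < 70 → D+

D+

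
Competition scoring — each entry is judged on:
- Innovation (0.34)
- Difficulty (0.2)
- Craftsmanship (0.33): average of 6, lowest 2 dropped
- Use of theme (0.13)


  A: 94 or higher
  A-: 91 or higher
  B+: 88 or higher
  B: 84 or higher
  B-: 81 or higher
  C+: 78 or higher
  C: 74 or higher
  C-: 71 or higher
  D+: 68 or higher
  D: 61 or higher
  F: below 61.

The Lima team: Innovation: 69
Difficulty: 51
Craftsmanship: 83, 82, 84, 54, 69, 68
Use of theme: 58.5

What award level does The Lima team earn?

D

Craftsmanship: drop 54, 68 → average of remaining 4 = 318/4 = 79.5
Weighted total:
  Innovation 69 × 0.34 = 23.46
  Difficulty 51 × 0.2 = 10.2
  Craftsmanship 79.5 × 0.33 = 26.235
  Use of theme 58.5 × 0.13 = 7.605
Sum = 67.5
67.5 is ≥ 61 and < 68 → D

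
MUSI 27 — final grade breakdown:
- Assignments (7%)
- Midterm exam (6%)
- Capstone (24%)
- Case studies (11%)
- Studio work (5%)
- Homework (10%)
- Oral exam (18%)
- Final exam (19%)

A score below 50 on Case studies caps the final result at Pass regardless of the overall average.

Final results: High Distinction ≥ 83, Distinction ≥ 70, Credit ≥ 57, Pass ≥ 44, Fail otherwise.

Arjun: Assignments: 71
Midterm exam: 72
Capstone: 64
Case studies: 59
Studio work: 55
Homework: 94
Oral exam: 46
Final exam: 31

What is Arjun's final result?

Credit

Case studies score 59 ≥ 50: minimum met.
Weighted total:
  Assignments 71 × 0.07 = 4.97
  Midterm exam 72 × 0.06 = 4.32
  Capstone 64 × 0.24 = 15.36
  Case studies 59 × 0.11 = 6.49
  Studio work 55 × 0.05 = 2.75
  Homework 94 × 0.1 = 9.4
  Oral exam 46 × 0.18 = 8.28
  Final exam 31 × 0.19 = 5.89
Sum = 57.46
57.46 is ≥ 57 and < 70 → Credit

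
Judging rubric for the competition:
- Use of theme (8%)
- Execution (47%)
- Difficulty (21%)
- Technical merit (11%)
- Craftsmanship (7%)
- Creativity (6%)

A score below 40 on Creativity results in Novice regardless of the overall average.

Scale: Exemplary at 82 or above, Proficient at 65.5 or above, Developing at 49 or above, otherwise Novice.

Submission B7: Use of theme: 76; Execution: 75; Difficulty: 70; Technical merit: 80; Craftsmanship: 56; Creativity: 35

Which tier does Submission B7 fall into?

Novice

Creativity score 35 < 40: minimum not met.
Weighted total:
  Use of theme 76 × 0.08 = 6.08
  Execution 75 × 0.47 = 35.25
  Difficulty 70 × 0.21 = 14.7
  Technical merit 80 × 0.11 = 8.8
  Craftsmanship 56 × 0.07 = 3.92
  Creativity 35 × 0.06 = 2.1
Sum = 70.85
Because the Creativity minimum was not met, the result is Novice.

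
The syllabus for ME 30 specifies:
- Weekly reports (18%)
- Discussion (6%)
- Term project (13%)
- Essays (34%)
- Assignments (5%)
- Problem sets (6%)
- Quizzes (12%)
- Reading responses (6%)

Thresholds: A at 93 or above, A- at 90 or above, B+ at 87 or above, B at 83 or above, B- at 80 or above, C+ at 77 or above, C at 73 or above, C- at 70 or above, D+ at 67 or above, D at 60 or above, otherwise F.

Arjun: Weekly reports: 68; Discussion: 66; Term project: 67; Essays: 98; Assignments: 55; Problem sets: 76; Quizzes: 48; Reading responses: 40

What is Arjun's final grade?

Weighted total:
  Weekly reports 68 × 0.18 = 12.24
  Discussion 66 × 0.06 = 3.96
  Term project 67 × 0.13 = 8.71
  Essays 98 × 0.34 = 33.32
  Assignments 55 × 0.05 = 2.75
  Problem sets 76 × 0.06 = 4.56
  Quizzes 48 × 0.12 = 5.76
  Reading responses 40 × 0.06 = 2.4
Sum = 73.7
73.7 is ≥ 73 and < 77 → C

C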